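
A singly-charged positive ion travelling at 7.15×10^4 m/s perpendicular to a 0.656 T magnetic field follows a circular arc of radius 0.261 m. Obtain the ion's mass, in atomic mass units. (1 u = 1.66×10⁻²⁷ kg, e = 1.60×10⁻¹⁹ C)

m ≈ 231 u

qvB = mv²/r ⇒ m = qBr/v.
m = (1×1.60×10^-19)(0.656)(0.261) / (7.15×10^4) = 3.83×10^-25 kg = 231 u.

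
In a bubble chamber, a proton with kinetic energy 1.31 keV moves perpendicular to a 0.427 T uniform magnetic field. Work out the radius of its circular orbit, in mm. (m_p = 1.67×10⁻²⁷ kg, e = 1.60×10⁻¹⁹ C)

Convert the energy: K = 1.31 keV = 2.10×10^-16 J.
v = √(2K/m) = √(2·2.10×10^-16/1.67×10^-27) = 5.01×10^5 m/s.
r = mv/(qB) = (1.67×10^-27)(5.01×10^5) / [(1×1.60×10^-19)(0.427)] = 0.0122 m.

r ≈ 12.2 mm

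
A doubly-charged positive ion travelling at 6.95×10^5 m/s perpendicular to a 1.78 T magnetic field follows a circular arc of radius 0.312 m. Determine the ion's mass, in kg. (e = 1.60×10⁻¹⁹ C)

qvB = mv²/r ⇒ m = qBr/v.
m = (2×1.60×10^-19)(1.78)(0.312) / (6.95×10^5) = 2.56×10^-25 kg.

m ≈ 2.56×10^-25 kg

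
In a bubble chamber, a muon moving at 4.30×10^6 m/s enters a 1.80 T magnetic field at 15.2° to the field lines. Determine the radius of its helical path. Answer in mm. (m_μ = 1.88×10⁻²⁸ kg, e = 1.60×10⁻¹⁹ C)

Only the perpendicular component v⊥ = v sin15.2° = 1.13×10^6 m/s is bent by the field.
r = m v⊥ /(qB) = (1.88×10^-28)(1.13×10^6) / [(1×1.60×10^-19)(1.80)] = 7.36×10^-4 m.

r ≈ 0.736 mm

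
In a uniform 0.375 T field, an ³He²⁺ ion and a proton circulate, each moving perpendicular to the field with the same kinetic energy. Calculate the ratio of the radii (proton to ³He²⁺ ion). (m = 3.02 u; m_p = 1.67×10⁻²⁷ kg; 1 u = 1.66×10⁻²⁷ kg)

ratio ≈ 1.15

r = √(2mK)/(qB) ⇒ at equal K, r ∝ √m/q.
r_{proton}/r_{³He²⁺ ion} = 1.15.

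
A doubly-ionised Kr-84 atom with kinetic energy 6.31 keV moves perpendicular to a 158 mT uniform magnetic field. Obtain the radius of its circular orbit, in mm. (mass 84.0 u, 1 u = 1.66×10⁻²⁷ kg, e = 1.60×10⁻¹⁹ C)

r ≈ 332 mm

Convert the energy: K = 6.31 keV = 1.01×10^-15 J.
v = √(2K/m) = √(2·1.01×10^-15/1.39×10^-25) = 1.20×10^5 m/s.
r = mv/(qB) = (1.39×10^-25)(1.20×10^5) / [(2×1.60×10^-19)(0.158)] = 0.332 m.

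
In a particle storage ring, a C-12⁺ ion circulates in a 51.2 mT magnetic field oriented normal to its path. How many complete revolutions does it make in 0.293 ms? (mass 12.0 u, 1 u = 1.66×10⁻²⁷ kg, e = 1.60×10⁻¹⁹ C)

N = 19

T = 2πm/(qB) = 2π(1.992×10^-26) / [(1×1.60×10^-19)(0.0512)] = 1.5278×10^-5 s.
N = t/T = 2.93×10^-4 / 1.5278×10^-5 ≈ 19.18, so 19 complete revolutions.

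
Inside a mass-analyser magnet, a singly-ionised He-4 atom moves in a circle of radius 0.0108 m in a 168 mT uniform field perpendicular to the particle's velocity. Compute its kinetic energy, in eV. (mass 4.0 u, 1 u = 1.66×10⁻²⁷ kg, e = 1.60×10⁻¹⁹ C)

K ≈ 39.7 eV

v = qBr/m = (1×1.60×10^-19)(0.168)(0.0108) / (6.64×10^-27) = 4.37×10^4 m/s.
K = ½mv² = 0.5·(6.64×10^-27)·(4.37×10^4)² = 6.35×10^-18 J = 39.7 eV.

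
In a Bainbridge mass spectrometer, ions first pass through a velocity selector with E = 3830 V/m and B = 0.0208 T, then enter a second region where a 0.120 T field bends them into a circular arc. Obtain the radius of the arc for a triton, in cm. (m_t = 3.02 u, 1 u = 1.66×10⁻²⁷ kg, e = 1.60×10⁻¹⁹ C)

The selector passes v = E/B = 3830/0.0208 = 1.84×10^5 m/s.
In the deflection region, r = mv/(qB₂) = (5.01×10^-27)(1.84×10^5) / [(1×1.60×10^-19)(0.120)] = 0.0481 m.

r ≈ 4.81 cm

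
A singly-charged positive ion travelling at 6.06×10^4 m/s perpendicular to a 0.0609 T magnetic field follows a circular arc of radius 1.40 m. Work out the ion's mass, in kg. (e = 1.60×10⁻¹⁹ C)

m ≈ 2.25×10^-25 kg

qvB = mv²/r ⇒ m = qBr/v.
m = (1×1.60×10^-19)(0.0609)(1.40) / (6.06×10^4) = 2.25×10^-25 kg.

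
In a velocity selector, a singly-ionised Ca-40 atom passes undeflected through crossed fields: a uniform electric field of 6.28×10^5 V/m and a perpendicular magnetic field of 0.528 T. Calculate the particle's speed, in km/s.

For zero net force, qE = qvB, so v = E/B.
v = (6.28×10^5) / (0.528) = 1.19×10^6 m/s.

v ≈ 1190 km/s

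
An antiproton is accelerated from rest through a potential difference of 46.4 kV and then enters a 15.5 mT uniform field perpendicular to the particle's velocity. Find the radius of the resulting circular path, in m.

The kinetic energy gained is K = qV = (1×1.60×10^-19)(4.64×10^4) = 7.42×10^-15 J.
v = √(2K/m) = 2.98×10^6 m/s.
r = mv/(qB) = (1.67×10^-27)(2.98×10^6) / [(1×1.60×10^-19)(0.0155)] = 2.01 m.

r ≈ 2.01 m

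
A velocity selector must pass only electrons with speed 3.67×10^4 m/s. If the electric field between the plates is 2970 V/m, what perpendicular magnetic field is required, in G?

B ≈ 809 G

qE = qvB ⇒ B = E/v = (2970) / (3.67×10^4) = 0.0809 T.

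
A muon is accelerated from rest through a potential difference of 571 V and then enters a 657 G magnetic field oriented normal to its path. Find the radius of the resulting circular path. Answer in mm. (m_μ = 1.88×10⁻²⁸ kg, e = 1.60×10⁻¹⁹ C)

r ≈ 17.6 mm

The kinetic energy gained is K = qV = (1×1.60×10^-19)(571) = 9.14×10^-17 J.
v = √(2K/m) = 9.86×10^5 m/s.
r = mv/(qB) = (1.88×10^-28)(9.86×10^5) / [(1×1.60×10^-19)(0.0657)] = 0.0176 m.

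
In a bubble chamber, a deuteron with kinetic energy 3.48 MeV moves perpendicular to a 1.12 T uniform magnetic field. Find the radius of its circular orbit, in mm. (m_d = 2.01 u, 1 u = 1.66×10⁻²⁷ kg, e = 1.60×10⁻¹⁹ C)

r ≈ 340 mm

Convert the energy: K = 3.48 MeV = 5.57×10^-13 J.
v = √(2K/m) = √(2·5.57×10^-13/3.34×10^-27) = 1.83×10^7 m/s.
r = mv/(qB) = (3.34×10^-27)(1.83×10^7) / [(1×1.60×10^-19)(1.12)] = 0.340 m.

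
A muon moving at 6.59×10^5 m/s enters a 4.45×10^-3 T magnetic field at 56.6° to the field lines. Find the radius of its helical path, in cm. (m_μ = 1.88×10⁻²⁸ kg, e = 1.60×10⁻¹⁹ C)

Only the perpendicular component v⊥ = v sin56.6° = 5.50×10^5 m/s is bent by the field.
r = m v⊥ /(qB) = (1.88×10^-28)(5.50×10^5) / [(1×1.60×10^-19)(4.45×10^-3)] = 0.145 m.

r ≈ 14.5 cm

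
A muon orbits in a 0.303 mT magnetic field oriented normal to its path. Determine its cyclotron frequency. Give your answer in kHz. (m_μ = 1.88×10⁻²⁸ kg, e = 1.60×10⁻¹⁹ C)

f ≈ 41.0 kHz

f = qB/(2πm) = (1×1.60×10^-19)(3.03×10^-4) / [2π(1.88×10^-28)] = 4.10×10^4 Hz.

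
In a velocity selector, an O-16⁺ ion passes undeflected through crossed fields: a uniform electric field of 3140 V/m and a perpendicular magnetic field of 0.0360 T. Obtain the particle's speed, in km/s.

v ≈ 87.2 km/s

For zero net force, qE = qvB, so v = E/B.
v = (3140) / (0.0360) = 8.72×10^4 m/s.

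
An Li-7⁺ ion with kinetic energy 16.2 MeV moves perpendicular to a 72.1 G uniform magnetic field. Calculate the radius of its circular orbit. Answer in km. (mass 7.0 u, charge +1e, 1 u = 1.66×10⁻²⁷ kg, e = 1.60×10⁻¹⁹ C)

Convert the energy: K = 16.2 MeV = 2.59×10^-12 J.
v = √(2K/m) = √(2·2.59×10^-12/1.16×10^-26) = 2.11×10^7 m/s.
r = mv/(qB) = (1.16×10^-26)(2.11×10^7) / [(1×1.60×10^-19)(7.21×10^-3)] = 213 m.

r ≈ 0.213 km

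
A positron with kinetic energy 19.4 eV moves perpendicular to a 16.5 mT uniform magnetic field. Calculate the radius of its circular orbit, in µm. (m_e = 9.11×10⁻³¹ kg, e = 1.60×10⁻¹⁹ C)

Convert the energy: K = 19.4 eV = 3.10×10^-18 J.
v = √(2K/m) = √(2·3.10×10^-18/9.11×10^-31) = 2.61×10^6 m/s.
r = mv/(qB) = (9.11×10^-31)(2.61×10^6) / [(1×1.60×10^-19)(0.0165)] = 9.01×10^-4 m.

r ≈ 901 µm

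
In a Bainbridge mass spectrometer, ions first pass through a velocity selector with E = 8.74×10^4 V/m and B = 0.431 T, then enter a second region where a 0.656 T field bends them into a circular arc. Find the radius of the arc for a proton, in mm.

The selector passes v = E/B = 8.74×10^4/0.431 = 2.03×10^5 m/s.
In the deflection region, r = mv/(qB₂) = (1.67×10^-27)(2.03×10^5) / [(1×1.60×10^-19)(0.656)] = 3.23×10^-3 m.

r ≈ 3.23 mm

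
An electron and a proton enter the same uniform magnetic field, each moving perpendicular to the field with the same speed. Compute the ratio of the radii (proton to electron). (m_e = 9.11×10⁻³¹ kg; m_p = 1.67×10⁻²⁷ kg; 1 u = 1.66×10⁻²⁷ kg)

ratio ≈ 1830

r = mv/(qB) ⇒ at equal v, r ∝ m/q.
r_{proton}/r_{electron} = 1830.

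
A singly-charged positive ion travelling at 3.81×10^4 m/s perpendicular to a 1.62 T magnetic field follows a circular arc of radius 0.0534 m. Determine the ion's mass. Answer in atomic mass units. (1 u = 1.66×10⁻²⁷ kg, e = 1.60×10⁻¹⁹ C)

qvB = mv²/r ⇒ m = qBr/v.
m = (1×1.60×10^-19)(1.62)(0.0534) / (3.81×10^4) = 3.63×10^-25 kg = 219 u.

m ≈ 219 u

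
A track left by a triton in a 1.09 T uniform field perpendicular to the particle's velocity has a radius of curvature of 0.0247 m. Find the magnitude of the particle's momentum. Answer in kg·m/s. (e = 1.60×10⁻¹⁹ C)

p ≈ 4.31×10^-21 kg·m/s

Since qvB = mv²/r, the momentum p = mv = qBr.
p = (1×1.60×10^-19)(1.09)(0.0247) = 4.31×10^-21 kg·m/s.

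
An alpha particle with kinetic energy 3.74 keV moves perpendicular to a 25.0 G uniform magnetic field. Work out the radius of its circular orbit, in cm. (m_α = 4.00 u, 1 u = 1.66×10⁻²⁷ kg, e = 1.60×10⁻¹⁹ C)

Convert the energy: K = 3.74 keV = 5.98×10^-16 J.
v = √(2K/m) = √(2·5.98×10^-16/6.64×10^-27) = 4.25×10^5 m/s.
r = mv/(qB) = (6.64×10^-27)(4.25×10^5) / [(2×1.60×10^-19)(2.50×10^-3)] = 3.52 m.

r ≈ 352 cm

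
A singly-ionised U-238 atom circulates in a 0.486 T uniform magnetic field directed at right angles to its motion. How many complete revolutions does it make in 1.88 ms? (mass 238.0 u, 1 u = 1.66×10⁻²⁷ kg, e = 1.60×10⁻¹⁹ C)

N = 58

T = 2πm/(qB) = 2π(3.9508×10^-25) / [(1×1.60×10^-19)(0.486)] = 3.1923×10^-5 s.
N = t/T = 1.88×10^-3 / 3.1923×10^-5 ≈ 58.89, so 58 complete revolutions.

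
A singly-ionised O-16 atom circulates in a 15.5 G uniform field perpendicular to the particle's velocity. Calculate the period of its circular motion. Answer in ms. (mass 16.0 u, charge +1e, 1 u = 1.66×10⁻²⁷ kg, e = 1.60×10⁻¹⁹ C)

T ≈ 0.673 ms

The cyclotron period is independent of speed: T = 2πm/(qB).
T = 2π(2.66×10^-26) / [(1×1.60×10^-19)(1.55×10^-3)] = 6.73×10^-4 s.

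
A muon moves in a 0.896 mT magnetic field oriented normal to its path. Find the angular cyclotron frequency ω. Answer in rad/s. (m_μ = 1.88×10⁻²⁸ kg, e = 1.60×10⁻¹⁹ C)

ω = qB/m = (1×1.60×10^-19)(8.96×10^-4) / (1.88×10^-28) = 7.63×10^5 rad/s.

ω ≈ 7.63×10^5 rad/s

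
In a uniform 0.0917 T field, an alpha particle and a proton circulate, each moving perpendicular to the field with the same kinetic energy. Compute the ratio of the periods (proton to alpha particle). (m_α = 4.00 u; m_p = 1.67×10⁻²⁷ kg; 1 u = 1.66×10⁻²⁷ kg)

T = 2πm/(qB) is independent of speed, so T₂/T₁ = (m₂/q₂)/(m₁/q₁).
T_{proton}/T_{alpha particle} = (1.67×10^-27/1e) / (6.64×10^-27/2e) = 0.503.

ratio ≈ 0.503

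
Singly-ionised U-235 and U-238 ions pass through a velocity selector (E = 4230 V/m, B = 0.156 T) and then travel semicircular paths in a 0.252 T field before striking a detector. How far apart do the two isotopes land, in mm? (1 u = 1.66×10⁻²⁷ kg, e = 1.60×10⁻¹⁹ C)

Both emerge at v = E/B₁ = 2.71×10^4 m/s.
r = mv/(qB₂), so r₁ = 0.26234 m and r₂ = 0.26569 m, giving Δr = 3.35×10^-3 m.
After a semicircle each ion lands a diameter 2r from the entry slit, so the separation is 2Δr = 6.70×10^-3 m.

Δd ≈ 6.70 mm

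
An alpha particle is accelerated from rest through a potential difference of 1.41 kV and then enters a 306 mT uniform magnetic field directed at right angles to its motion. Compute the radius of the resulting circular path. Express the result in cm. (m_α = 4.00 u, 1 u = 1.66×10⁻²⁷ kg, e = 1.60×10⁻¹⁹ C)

The kinetic energy gained is K = qV = (2×1.60×10^-19)(1410) = 4.51×10^-16 J.
v = √(2K/m) = 3.69×10^5 m/s.
r = mv/(qB) = (6.64×10^-27)(3.69×10^5) / [(2×1.60×10^-19)(0.306)] = 0.0250 m.

r ≈ 2.50 cm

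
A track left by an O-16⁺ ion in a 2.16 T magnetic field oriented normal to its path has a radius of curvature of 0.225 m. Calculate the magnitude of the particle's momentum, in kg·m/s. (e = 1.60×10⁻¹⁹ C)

p ≈ 7.78×10^-20 kg·m/s

Since qvB = mv²/r, the momentum p = mv = qBr.
p = (1×1.60×10^-19)(2.16)(0.225) = 7.78×10^-20 kg·m/s.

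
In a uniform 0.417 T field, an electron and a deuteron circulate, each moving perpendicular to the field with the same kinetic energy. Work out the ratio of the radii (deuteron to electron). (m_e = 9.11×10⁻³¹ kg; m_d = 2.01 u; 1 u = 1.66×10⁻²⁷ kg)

ratio ≈ 60.5

r = √(2mK)/(qB) ⇒ at equal K, r ∝ √m/q.
r_{deuteron}/r_{electron} = 60.5.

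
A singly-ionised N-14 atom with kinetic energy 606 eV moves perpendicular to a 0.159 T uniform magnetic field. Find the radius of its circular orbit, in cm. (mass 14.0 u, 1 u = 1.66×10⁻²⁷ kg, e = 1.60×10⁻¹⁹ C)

r ≈ 8.34 cm

Convert the energy: K = 606 eV = 9.70×10^-17 J.
v = √(2K/m) = √(2·9.70×10^-17/2.32×10^-26) = 9.13×10^4 m/s.
r = mv/(qB) = (2.32×10^-26)(9.13×10^4) / [(1×1.60×10^-19)(0.159)] = 0.0834 m.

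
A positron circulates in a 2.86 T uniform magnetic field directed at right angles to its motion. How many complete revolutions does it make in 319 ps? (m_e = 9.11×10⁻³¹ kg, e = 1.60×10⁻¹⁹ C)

T = 2πm/(qB) = 2π(9.11×10^-31) / [(1×1.60×10^-19)(2.86)] = 1.2509×10^-11 s.
N = t/T = 3.19×10^-10 / 1.2509×10^-11 ≈ 25.50, so 25 complete revolutions.

N = 25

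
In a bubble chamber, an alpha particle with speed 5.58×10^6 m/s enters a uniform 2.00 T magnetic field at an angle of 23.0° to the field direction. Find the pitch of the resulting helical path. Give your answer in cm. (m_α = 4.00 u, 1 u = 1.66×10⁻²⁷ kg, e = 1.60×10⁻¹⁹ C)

pitch ≈ 33.5 cm

The velocity component along B is v∥ = v cos23.0° = 5.14×10^6 m/s.
The cyclotron period T = 2πm/(qB) = 6.52×10^-8 s is set by m, q, B alone.
Pitch = v∥·T = (5.14×10^6)(6.52×10^-8) = 0.335 m.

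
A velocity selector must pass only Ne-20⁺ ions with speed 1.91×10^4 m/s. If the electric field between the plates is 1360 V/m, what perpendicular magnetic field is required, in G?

B ≈ 712 G

qE = qvB ⇒ B = E/v = (1360) / (1.91×10^4) = 0.0712 T.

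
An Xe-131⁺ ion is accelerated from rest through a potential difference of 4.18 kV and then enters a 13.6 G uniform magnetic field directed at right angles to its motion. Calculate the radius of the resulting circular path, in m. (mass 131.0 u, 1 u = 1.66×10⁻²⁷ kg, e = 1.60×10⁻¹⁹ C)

r ≈ 78.4 m

The kinetic energy gained is K = qV = (1×1.60×10^-19)(4180) = 6.69×10^-16 J.
v = √(2K/m) = 7.84×10^4 m/s.
r = mv/(qB) = (2.17×10^-25)(7.84×10^4) / [(1×1.60×10^-19)(1.36×10^-3)] = 78.4 m.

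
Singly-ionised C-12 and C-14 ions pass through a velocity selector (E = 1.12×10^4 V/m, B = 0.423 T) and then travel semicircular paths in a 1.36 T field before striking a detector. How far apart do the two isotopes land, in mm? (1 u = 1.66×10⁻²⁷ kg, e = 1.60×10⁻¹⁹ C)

Both emerge at v = E/B₁ = 2.65×10^4 m/s.
r = mv/(qB₂), so r₁ = 2.424×10^-3 m and r₂ = 2.828×10^-3 m, giving Δr = 4.04×10^-4 m.
After a semicircle each ion lands a diameter 2r from the entry slit, so the separation is 2Δr = 8.08×10^-4 m.

Δd ≈ 0.808 mm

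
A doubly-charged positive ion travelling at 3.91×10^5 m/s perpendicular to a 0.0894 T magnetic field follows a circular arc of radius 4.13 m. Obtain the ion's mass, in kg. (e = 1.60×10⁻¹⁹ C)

qvB = mv²/r ⇒ m = qBr/v.
m = (2×1.60×10^-19)(0.0894)(4.13) / (3.91×10^5) = 3.02×10^-25 kg.

m ≈ 3.02×10^-25 kg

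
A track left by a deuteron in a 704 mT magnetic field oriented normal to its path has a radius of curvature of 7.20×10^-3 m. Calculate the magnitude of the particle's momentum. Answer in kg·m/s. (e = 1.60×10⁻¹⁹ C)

Since qvB = mv²/r, the momentum p = mv = qBr.
p = (1×1.60×10^-19)(0.704)(7.20×10^-3) = 8.11×10^-22 kg·m/s.

p ≈ 8.11×10^-22 kg·m/s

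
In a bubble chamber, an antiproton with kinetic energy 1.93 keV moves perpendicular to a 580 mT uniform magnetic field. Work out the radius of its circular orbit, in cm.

r ≈ 1.09 cm

Convert the energy: K = 1.93 keV = 3.09×10^-16 J.
v = √(2K/m) = √(2·3.09×10^-16/1.67×10^-27) = 6.08×10^5 m/s.
r = mv/(qB) = (1.67×10^-27)(6.08×10^5) / [(1×1.60×10^-19)(0.580)] = 0.0109 m.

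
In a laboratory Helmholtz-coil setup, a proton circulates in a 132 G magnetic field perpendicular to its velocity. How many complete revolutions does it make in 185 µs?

T = 2πm/(qB) = 2π(1.67×10^-27) / [(1×1.60×10^-19)(0.0132)] = 4.9682×10^-6 s.
N = t/T = 1.85×10^-4 / 4.9682×10^-6 ≈ 37.24, so 37 complete revolutions.

N = 37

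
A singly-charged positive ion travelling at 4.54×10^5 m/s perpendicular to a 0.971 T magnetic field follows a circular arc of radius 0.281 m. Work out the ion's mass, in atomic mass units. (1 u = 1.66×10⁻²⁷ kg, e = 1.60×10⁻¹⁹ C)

qvB = mv²/r ⇒ m = qBr/v.
m = (1×1.60×10^-19)(0.971)(0.281) / (4.54×10^5) = 9.62×10^-26 kg = 57.9 u.

m ≈ 57.9 u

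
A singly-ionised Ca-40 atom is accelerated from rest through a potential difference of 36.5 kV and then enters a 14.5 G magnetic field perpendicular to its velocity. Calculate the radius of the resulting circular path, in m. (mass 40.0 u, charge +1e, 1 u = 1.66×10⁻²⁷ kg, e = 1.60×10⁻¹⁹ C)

r ≈ 120 m

The kinetic energy gained is K = qV = (1×1.60×10^-19)(3.65×10^4) = 5.84×10^-15 J.
v = √(2K/m) = 4.19×10^5 m/s.
r = mv/(qB) = (6.64×10^-26)(4.19×10^5) / [(1×1.60×10^-19)(1.45×10^-3)] = 120 m.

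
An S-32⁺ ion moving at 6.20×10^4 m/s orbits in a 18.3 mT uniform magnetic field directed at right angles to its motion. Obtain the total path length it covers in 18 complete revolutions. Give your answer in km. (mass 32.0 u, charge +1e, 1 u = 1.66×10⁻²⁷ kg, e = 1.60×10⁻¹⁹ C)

L ≈ 0.127 km

r = mv/(qB) = 1.12 m, so one revolution covers 2πr = 7.07 m.
In 18 revolutions: L = 18·2πr = 127 m.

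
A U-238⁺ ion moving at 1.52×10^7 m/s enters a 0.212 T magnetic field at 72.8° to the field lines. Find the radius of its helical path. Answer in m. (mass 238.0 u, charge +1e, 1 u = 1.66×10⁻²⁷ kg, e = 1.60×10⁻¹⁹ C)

Only the perpendicular component v⊥ = v sin72.8° = 1.45×10^7 m/s is bent by the field.
r = m v⊥ /(qB) = (3.95×10^-25)(1.45×10^7) / [(1×1.60×10^-19)(0.212)] = 169 m.

r ≈ 169 m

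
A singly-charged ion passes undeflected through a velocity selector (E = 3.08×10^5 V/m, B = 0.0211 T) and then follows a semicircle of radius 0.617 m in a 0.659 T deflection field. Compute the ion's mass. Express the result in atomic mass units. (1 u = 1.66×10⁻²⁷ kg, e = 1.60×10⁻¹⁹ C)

m ≈ 2.68 u

v = E/B₁ = 1.46×10^7 m/s.
From r = mv/(qB₂), m = qB₂r/v = (1×1.60×10^-19)(0.659)(0.617) / (1.46×10^7) = 4.46×10^-27 kg.
In atomic mass units: m = 4.46×10^-27 / 1.66×10^-27 = 2.68 u.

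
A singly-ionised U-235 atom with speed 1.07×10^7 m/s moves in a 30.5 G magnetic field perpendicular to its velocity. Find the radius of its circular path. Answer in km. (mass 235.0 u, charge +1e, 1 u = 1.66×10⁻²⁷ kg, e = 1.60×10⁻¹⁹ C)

The magnetic force provides the centripetal force: qvB = mv²/r, so r = mv/(qB).
r = (3.90×10^-25 kg)(1.07×10^7 m/s) / [(1×1.60×10^-19 C)(3.05×10^-3 T)] = 8550 m.

r ≈ 8.55 km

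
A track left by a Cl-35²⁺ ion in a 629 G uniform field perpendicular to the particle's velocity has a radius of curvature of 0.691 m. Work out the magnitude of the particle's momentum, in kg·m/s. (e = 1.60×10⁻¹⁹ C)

Since qvB = mv²/r, the momentum p = mv = qBr.
p = (2×1.60×10^-19)(0.0629)(0.691) = 1.39×10^-20 kg·m/s.

p ≈ 1.39×10^-20 kg·m/s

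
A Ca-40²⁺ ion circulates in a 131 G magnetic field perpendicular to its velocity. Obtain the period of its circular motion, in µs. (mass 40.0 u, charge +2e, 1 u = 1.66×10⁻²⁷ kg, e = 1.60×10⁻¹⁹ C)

T ≈ 99.5 µs

The cyclotron period is independent of speed: T = 2πm/(qB).
T = 2π(6.64×10^-26) / [(2×1.60×10^-19)(0.0131)] = 9.95×10^-5 s.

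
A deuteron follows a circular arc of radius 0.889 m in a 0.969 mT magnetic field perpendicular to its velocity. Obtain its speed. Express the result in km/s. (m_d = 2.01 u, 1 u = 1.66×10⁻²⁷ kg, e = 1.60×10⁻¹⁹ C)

From qvB = mv²/r, v = qBr/m.
v = (1×1.60×10^-19)(9.69×10^-4)(0.889) / (3.34×10^-27) = 4.13×10^4 m/s.

v ≈ 41.3 km/s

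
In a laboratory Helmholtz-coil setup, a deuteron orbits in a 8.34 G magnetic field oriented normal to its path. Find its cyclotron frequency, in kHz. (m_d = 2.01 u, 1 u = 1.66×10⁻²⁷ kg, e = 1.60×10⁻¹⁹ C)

f = qB/(2πm) = (1×1.60×10^-19)(8.34×10^-4) / [2π(3.34×10^-27)] = 6370 Hz.

f ≈ 6.37 kHz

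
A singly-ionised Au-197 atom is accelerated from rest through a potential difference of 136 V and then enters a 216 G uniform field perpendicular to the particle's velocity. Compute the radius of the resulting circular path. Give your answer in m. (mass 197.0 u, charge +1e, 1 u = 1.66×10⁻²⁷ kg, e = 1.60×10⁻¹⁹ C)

The kinetic energy gained is K = qV = (1×1.60×10^-19)(136) = 2.18×10^-17 J.
v = √(2K/m) = 1.15×10^4 m/s.
r = mv/(qB) = (3.27×10^-25)(1.15×10^4) / [(1×1.60×10^-19)(0.0216)] = 1.09 m.

r ≈ 1.09 m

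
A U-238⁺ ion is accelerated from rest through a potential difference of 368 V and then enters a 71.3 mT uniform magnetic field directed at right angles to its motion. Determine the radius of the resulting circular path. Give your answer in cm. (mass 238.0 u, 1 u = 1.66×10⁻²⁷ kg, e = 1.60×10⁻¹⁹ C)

r ≈ 59.8 cm

The kinetic energy gained is K = qV = (1×1.60×10^-19)(368) = 5.89×10^-17 J.
v = √(2K/m) = 1.73×10^4 m/s.
r = mv/(qB) = (3.95×10^-25)(1.73×10^4) / [(1×1.60×10^-19)(0.0713)] = 0.598 m.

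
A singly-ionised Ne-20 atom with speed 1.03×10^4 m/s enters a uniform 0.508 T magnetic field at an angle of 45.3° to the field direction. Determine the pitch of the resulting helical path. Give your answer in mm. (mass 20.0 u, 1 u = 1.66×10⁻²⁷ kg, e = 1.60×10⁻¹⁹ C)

pitch ≈ 18.6 mm

The velocity component along B is v∥ = v cos45.3° = 7240 m/s.
The cyclotron period T = 2πm/(qB) = 2.57×10^-6 s is set by m, q, B alone.
Pitch = v∥·T = (7240)(2.57×10^-6) = 0.0186 m.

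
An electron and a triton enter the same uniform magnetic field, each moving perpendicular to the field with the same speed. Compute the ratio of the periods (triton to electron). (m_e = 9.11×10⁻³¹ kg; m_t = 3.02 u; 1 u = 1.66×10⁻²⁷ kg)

ratio ≈ 5500

T = 2πm/(qB) is independent of speed, so T₂/T₁ = (m₂/q₂)/(m₁/q₁).
T_{triton}/T_{electron} = (5.01×10^-27/1e) / (9.11×10^-31/1e) = 5500.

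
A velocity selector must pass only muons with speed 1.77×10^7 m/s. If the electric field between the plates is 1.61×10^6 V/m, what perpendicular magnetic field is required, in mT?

B ≈ 91.0 mT

qE = qvB ⇒ B = E/v = (1.61×10^6) / (1.77×10^7) = 0.0910 T.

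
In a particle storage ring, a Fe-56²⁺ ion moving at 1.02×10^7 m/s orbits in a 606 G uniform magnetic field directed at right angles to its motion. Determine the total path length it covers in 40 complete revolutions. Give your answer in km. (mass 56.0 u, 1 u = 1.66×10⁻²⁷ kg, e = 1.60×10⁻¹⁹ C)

r = mv/(qB) = 48.9 m, so one revolution covers 2πr = 307 m.
In 40 revolutions: L = 40·2πr = 1.23×10^4 m.

L ≈ 12.3 km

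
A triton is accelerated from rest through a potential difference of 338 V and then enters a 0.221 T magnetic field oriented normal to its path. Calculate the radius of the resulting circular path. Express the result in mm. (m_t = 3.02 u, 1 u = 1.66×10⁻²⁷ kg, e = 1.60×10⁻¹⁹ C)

The kinetic energy gained is K = qV = (1×1.60×10^-19)(338) = 5.41×10^-17 J.
v = √(2K/m) = 1.47×10^5 m/s.
r = mv/(qB) = (5.01×10^-27)(1.47×10^5) / [(1×1.60×10^-19)(0.221)] = 0.0208 m.

r ≈ 20.8 mm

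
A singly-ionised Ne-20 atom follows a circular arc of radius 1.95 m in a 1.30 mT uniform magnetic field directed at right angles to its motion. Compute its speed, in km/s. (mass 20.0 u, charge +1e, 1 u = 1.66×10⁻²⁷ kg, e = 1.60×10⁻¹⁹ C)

From qvB = mv²/r, v = qBr/m.
v = (1×1.60×10^-19)(1.30×10^-3)(1.95) / (3.32×10^-26) = 1.22×10^4 m/s.

v ≈ 12.2 km/s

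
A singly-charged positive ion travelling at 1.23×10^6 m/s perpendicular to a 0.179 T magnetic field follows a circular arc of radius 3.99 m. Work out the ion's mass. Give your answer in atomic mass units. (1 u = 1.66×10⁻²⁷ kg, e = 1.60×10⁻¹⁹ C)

qvB = mv²/r ⇒ m = qBr/v.
m = (1×1.60×10^-19)(0.179)(3.99) / (1.23×10^6) = 9.29×10^-26 kg = 56.0 u.

m ≈ 56.0 u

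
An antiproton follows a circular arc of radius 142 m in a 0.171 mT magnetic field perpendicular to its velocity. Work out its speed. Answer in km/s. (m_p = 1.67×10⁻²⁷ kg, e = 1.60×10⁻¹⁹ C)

From qvB = mv²/r, v = qBr/m.
v = (1×1.60×10^-19)(1.71×10^-4)(142) / (1.67×10^-27) = 2.33×10^6 m/s.

v ≈ 2330 km/s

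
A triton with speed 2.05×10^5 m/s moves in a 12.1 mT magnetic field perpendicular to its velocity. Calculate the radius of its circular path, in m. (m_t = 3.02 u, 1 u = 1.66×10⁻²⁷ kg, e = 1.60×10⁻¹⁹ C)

r ≈ 0.531 m

The magnetic force provides the centripetal force: qvB = mv²/r, so r = mv/(qB).
r = (5.01×10^-27 kg)(2.05×10^5 m/s) / [(1×1.60×10^-19 C)(0.0121 T)] = 0.531 m.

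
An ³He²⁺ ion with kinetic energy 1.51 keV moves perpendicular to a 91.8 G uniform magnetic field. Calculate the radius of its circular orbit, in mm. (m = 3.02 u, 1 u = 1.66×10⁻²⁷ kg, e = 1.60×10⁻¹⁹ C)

r ≈ 530 mm

Convert the energy: K = 1.51 keV = 2.42×10^-16 J.
v = √(2K/m) = √(2·2.42×10^-16/5.01×10^-27) = 3.10×10^5 m/s.
r = mv/(qB) = (5.01×10^-27)(3.10×10^5) / [(2×1.60×10^-19)(9.18×10^-3)] = 0.530 m.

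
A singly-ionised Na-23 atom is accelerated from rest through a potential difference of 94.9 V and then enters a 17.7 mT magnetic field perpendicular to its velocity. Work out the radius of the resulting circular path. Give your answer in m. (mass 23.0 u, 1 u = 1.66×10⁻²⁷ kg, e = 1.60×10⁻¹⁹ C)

r ≈ 0.380 m

The kinetic energy gained is K = qV = (1×1.60×10^-19)(94.9) = 1.52×10^-17 J.
v = √(2K/m) = 2.82×10^4 m/s.
r = mv/(qB) = (3.82×10^-26)(2.82×10^4) / [(1×1.60×10^-19)(0.0177)] = 0.380 m.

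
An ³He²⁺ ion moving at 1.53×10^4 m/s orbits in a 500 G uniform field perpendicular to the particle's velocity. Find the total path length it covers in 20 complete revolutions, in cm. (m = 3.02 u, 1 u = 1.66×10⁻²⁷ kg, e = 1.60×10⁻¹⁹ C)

L ≈ 60.2 cm

r = mv/(qB) = 4.79×10^-3 m, so one revolution covers 2πr = 0.0301 m.
In 20 revolutions: L = 20·2πr = 0.602 m.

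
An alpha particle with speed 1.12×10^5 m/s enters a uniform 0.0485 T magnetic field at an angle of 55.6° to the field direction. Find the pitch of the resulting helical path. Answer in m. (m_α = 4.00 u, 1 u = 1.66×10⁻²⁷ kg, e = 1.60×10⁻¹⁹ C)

pitch ≈ 0.170 m

The velocity component along B is v∥ = v cos55.6° = 6.33×10^4 m/s.
The cyclotron period T = 2πm/(qB) = 2.69×10^-6 s is set by m, q, B alone.
Pitch = v∥·T = (6.33×10^4)(2.69×10^-6) = 0.170 m.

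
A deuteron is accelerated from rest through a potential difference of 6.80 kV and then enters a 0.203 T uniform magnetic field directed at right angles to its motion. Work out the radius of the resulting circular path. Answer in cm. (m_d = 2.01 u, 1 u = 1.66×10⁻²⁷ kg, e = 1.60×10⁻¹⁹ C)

r ≈ 8.30 cm

The kinetic energy gained is K = qV = (1×1.60×10^-19)(6800) = 1.09×10^-15 J.
v = √(2K/m) = 8.08×10^5 m/s.
r = mv/(qB) = (3.34×10^-27)(8.08×10^5) / [(1×1.60×10^-19)(0.203)] = 0.0830 m.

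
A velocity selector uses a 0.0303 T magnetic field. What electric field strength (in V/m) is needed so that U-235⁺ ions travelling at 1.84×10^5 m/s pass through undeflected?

qE = qvB ⇒ E = vB = (1.84×10^5)(0.0303) = 5580 V/m.

E ≈ 5580 V/m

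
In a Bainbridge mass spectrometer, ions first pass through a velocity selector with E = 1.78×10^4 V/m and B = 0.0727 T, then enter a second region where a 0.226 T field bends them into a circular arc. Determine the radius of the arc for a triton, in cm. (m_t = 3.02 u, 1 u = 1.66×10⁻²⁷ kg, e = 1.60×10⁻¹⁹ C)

r ≈ 3.39 cm

The selector passes v = E/B = 1.78×10^4/0.0727 = 2.45×10^5 m/s.
In the deflection region, r = mv/(qB₂) = (5.01×10^-27)(2.45×10^5) / [(1×1.60×10^-19)(0.226)] = 0.0339 m.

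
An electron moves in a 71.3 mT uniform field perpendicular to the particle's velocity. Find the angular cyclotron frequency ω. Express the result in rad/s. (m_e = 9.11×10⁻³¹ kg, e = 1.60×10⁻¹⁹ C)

ω = qB/m = (1×1.60×10^-19)(0.0713) / (9.11×10^-31) = 1.25×10^10 rad/s.

ω ≈ 1.25×10^10 rad/s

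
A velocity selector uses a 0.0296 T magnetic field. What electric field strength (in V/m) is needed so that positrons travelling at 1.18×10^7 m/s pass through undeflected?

qE = qvB ⇒ E = vB = (1.18×10^7)(0.0296) = 3.49×10^5 V/m.

E ≈ 3.49×10^5 V/m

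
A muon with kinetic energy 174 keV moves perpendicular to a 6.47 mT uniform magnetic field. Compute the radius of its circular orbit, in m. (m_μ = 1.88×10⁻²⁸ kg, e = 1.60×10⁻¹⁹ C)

r ≈ 3.13 m

Convert the energy: K = 174 keV = 2.78×10^-14 J.
v = √(2K/m) = √(2·2.78×10^-14/1.88×10^-28) = 1.72×10^7 m/s.
r = mv/(qB) = (1.88×10^-28)(1.72×10^7) / [(1×1.60×10^-19)(6.47×10^-3)] = 3.13 m.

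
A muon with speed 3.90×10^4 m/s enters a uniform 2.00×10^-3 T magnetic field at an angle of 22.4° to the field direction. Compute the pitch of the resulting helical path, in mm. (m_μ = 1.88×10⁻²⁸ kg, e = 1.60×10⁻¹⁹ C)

The velocity component along B is v∥ = v cos22.4° = 3.61×10^4 m/s.
The cyclotron period T = 2πm/(qB) = 3.69×10^-6 s is set by m, q, B alone.
Pitch = v∥·T = (3.61×10^4)(3.69×10^-6) = 0.133 m.

pitch ≈ 133 mm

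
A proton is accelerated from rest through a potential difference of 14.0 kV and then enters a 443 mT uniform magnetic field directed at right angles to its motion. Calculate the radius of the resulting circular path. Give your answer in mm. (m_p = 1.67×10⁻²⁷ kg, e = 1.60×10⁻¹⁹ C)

r ≈ 38.6 mm

The kinetic energy gained is K = qV = (1×1.60×10^-19)(1.40×10^4) = 2.24×10^-15 J.
v = √(2K/m) = 1.64×10^6 m/s.
r = mv/(qB) = (1.67×10^-27)(1.64×10^6) / [(1×1.60×10^-19)(0.443)] = 0.0386 m.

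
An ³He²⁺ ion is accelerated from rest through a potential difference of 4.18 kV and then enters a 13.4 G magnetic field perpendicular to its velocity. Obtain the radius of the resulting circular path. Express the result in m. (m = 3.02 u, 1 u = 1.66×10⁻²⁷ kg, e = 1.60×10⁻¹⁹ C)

The kinetic energy gained is K = qV = (2×1.60×10^-19)(4180) = 1.34×10^-15 J.
v = √(2K/m) = 7.31×10^5 m/s.
r = mv/(qB) = (5.01×10^-27)(7.31×10^5) / [(2×1.60×10^-19)(1.34×10^-3)] = 8.54 m.

r ≈ 8.54 m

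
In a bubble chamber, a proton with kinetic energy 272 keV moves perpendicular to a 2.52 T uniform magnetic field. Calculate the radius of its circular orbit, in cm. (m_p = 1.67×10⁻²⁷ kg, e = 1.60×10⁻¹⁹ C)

Convert the energy: K = 272 keV = 4.35×10^-14 J.
v = √(2K/m) = √(2·4.35×10^-14/1.67×10^-27) = 7.22×10^6 m/s.
r = mv/(qB) = (1.67×10^-27)(7.22×10^6) / [(1×1.60×10^-19)(2.52)] = 0.0299 m.

r ≈ 2.99 cm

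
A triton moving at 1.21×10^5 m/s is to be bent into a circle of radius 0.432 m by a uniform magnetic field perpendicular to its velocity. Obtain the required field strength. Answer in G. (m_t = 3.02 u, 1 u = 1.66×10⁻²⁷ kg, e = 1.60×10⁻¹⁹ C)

B ≈ 87.8 G

qvB = mv²/r gives B = mv/(qr).
B = (5.01×10^-27)(1.21×10^5) / [(1×1.60×10^-19)(0.432)] = 8.78×10^-3 T.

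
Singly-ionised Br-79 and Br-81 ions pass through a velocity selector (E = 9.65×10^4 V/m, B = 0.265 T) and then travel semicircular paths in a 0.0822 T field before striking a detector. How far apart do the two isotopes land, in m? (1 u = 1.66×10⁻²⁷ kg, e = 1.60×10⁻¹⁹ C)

Δd ≈ 0.184 m

Both emerge at v = E/B₁ = 3.64×10^5 m/s.
r = mv/(qB₂), so r₁ = 3.6310 m and r₂ = 3.7229 m, giving Δr = 0.0919 m.
After a semicircle each ion lands a diameter 2r from the entry slit, so the separation is 2Δr = 0.184 m.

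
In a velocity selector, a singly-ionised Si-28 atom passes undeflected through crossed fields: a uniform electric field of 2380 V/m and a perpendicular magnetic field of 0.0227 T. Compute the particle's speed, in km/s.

For zero net force, qE = qvB, so v = E/B.
v = (2380) / (0.0227) = 1.05×10^5 m/s.

v ≈ 105 km/s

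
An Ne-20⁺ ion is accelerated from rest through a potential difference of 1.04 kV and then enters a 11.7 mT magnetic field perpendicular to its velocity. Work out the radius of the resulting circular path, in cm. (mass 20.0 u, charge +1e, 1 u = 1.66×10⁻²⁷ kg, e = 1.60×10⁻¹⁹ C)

The kinetic energy gained is K = qV = (1×1.60×10^-19)(1040) = 1.66×10^-16 J.
v = √(2K/m) = 1.00×10^5 m/s.
r = mv/(qB) = (3.32×10^-26)(1.00×10^5) / [(1×1.60×10^-19)(0.0117)] = 1.78 m.

r ≈ 178 cm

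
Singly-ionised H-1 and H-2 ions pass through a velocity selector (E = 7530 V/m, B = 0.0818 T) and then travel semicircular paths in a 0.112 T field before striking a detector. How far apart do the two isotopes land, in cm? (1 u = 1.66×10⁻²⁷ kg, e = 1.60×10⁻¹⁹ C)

Both emerge at v = E/B₁ = 9.21×10^4 m/s.
r = mv/(qB₂), so r₁ = 8.527×10^-3 m and r₂ = 0.01705 m, giving Δr = 8.53×10^-3 m.
After a semicircle each ion lands a diameter 2r from the entry slit, so the separation is 2Δr = 0.0171 m.

Δd ≈ 1.71 cm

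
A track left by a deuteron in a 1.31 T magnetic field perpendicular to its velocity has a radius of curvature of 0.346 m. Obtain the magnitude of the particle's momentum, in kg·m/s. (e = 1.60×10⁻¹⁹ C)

p ≈ 7.25×10^-20 kg·m/s

Since qvB = mv²/r, the momentum p = mv = qBr.
p = (1×1.60×10^-19)(1.31)(0.346) = 7.25×10^-20 kg·m/s.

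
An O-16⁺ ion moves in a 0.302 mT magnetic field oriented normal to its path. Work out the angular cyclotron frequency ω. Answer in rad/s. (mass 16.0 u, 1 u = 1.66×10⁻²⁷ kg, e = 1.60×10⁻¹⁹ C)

ω ≈ 1820 rad/s

ω = qB/m = (1×1.60×10^-19)(3.02×10^-4) / (2.66×10^-26) = 1820 rad/s.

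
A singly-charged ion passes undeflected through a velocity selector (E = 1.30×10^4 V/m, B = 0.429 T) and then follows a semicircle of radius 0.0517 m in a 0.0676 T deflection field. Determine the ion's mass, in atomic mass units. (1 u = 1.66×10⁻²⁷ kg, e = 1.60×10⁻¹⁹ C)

m ≈ 11.1 u

v = E/B₁ = 3.03×10^4 m/s.
From r = mv/(qB₂), m = qB₂r/v = (1×1.60×10^-19)(0.0676)(0.0517) / (3.03×10^4) = 1.85×10^-26 kg.
In atomic mass units: m = 1.85×10^-26 / 1.66×10^-27 = 11.1 u.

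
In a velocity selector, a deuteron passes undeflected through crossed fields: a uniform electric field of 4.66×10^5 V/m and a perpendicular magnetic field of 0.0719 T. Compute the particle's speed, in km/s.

v ≈ 6480 km/s

For zero net force, qE = qvB, so v = E/B.
v = (4.66×10^5) / (0.0719) = 6.48×10^6 m/s.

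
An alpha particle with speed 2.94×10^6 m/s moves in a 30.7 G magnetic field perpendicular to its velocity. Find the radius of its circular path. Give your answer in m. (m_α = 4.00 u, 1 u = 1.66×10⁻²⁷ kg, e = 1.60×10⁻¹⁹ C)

r ≈ 19.9 m

The magnetic force provides the centripetal force: qvB = mv²/r, so r = mv/(qB).
r = (6.64×10^-27 kg)(2.94×10^6 m/s) / [(2×1.60×10^-19 C)(3.07×10^-3 T)] = 19.9 m.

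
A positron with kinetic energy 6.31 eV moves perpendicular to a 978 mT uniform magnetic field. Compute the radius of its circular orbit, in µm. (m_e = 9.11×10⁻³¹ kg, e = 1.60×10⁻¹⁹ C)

r ≈ 8.67 µm

Convert the energy: K = 6.31 eV = 1.01×10^-18 J.
v = √(2K/m) = √(2·1.01×10^-18/9.11×10^-31) = 1.49×10^6 m/s.
r = mv/(qB) = (9.11×10^-31)(1.49×10^6) / [(1×1.60×10^-19)(0.978)] = 8.67×10^-6 m.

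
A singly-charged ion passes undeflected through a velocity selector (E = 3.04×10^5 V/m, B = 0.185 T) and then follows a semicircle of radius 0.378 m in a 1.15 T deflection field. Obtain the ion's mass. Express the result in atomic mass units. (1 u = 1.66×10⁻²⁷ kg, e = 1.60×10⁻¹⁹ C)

v = E/B₁ = 1.64×10^6 m/s.
From r = mv/(qB₂), m = qB₂r/v = (1×1.60×10^-19)(1.15)(0.378) / (1.64×10^6) = 4.23×10^-26 kg.
In atomic mass units: m = 4.23×10^-26 / 1.66×10^-27 = 25.5 u.

m ≈ 25.5 u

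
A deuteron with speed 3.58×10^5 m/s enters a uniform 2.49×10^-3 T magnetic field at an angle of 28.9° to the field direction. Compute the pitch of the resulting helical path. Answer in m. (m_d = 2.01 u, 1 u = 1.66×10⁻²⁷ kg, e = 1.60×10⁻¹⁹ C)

The velocity component along B is v∥ = v cos28.9° = 3.13×10^5 m/s.
The cyclotron period T = 2πm/(qB) = 5.26×10^-5 s is set by m, q, B alone.
Pitch = v∥·T = (3.13×10^5)(5.26×10^-5) = 16.5 m.

pitch ≈ 16.5 m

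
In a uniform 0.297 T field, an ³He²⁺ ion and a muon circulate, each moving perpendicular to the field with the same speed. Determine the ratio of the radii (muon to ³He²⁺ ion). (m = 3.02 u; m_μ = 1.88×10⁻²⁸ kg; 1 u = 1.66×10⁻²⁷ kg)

ratio ≈ 0.0750

r = mv/(qB) ⇒ at equal v, r ∝ m/q.
r_{muon}/r_{³He²⁺ ion} = 0.0750.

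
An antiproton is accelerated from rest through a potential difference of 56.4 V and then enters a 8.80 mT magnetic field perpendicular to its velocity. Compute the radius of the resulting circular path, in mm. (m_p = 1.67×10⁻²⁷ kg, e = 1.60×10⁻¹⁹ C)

The kinetic energy gained is K = qV = (1×1.60×10^-19)(56.4) = 9.02×10^-18 J.
v = √(2K/m) = 1.04×10^5 m/s.
r = mv/(qB) = (1.67×10^-27)(1.04×10^5) / [(1×1.60×10^-19)(8.80×10^-3)] = 0.123 m.

r ≈ 123 mm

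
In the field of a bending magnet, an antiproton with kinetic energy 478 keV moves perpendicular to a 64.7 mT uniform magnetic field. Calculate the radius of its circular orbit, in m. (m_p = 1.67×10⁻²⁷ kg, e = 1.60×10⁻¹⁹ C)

Convert the energy: K = 478 keV = 7.65×10^-14 J.
v = √(2K/m) = √(2·7.65×10^-14/1.67×10^-27) = 9.57×10^6 m/s.
r = mv/(qB) = (1.67×10^-27)(9.57×10^6) / [(1×1.60×10^-19)(0.0647)] = 1.54 m.

r ≈ 1.54 m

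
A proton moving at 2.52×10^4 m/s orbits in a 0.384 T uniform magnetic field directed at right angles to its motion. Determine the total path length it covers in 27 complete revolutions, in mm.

r = mv/(qB) = 6.85×10^-4 m, so one revolution covers 2πr = 4.30×10^-3 m.
In 27 revolutions: L = 27·2πr = 0.116 m.

L ≈ 116 mm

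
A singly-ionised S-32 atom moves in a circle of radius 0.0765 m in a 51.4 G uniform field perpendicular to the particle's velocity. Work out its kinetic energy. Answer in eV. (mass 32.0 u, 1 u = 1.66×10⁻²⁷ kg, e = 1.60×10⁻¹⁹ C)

K ≈ 0.233 eV

v = qBr/m = (1×1.60×10^-19)(5.14×10^-3)(0.0765) / (5.31×10^-26) = 1180 m/s.
K = ½mv² = 0.5·(5.31×10^-26)·(1180)² = 3.73×10^-20 J = 0.233 eV.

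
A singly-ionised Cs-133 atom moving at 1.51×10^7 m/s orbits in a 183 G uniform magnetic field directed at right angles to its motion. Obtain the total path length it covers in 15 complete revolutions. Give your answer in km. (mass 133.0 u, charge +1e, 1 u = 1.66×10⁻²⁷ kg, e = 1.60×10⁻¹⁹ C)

r = mv/(qB) = 1140 m, so one revolution covers 2πr = 7150 m.
In 15 revolutions: L = 15·2πr = 1.07×10^5 m.

L ≈ 107 km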